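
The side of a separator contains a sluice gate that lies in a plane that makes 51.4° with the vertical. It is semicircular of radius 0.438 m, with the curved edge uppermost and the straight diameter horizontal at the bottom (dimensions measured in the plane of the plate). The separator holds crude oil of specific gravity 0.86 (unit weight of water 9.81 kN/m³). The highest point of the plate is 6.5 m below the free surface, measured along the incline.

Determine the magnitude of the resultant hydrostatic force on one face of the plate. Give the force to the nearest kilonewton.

γ = 0.86 × 9.81 = 8.4366 kN/m³.
The plate makes 51.4° with the vertical, i.e. θ = 90° − 51.4° = 38.6° to the horizontal. Measuring y along the incline from the free-surface line, vertical depth h = y·sinθ with sinθ = 0.623880.
The centroid lies 4r/(3π) = 0.185893 m above the diameter, so r − 4r/(3π) = 0.438 − 0.185893 = 0.252107 m below the topmost point, so y_c = 6.5 + 0.252107 = 6.75211 m and h_c = 6.75211 × 0.623880 = 4.21251 m.
A = πr²/2 = π × 0.438²/2 = 0.301348 m².
Resultant F = γ·h_c·A = 8.4366 × 4.21251 × 0.301348 = 10.7097 kN.

F ≈ 11 kN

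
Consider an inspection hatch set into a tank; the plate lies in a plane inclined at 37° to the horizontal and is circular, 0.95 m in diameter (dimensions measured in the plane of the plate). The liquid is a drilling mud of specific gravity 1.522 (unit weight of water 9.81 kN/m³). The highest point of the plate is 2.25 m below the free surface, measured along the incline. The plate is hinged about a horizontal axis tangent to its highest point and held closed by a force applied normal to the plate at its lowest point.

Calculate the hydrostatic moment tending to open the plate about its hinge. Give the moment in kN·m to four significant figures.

M ≈ 8.603 kN·m

γ = 1.522 × 9.81 = 14.93082 kN/m³.
Let θ = 37° be the plate's angle to the horizontal; measure y along the incline from where the plane meets the free surface. Vertical depth h = y·sinθ with sinθ = 0.601815.
The centroid is at the centre, 0.475 m below the top of the plate, so y_c = 2.25 + 0.475 = 2.725 m and h_c = 2.725 × 0.601815 = 1.63995 m.
A = π(0.475)² = 0.708822 m².
Resultant F = γ·h_c·A = 14.93082 × 1.63995 × 0.708822 = 17.3561 kN.
I_c = πr⁴/4 = π × 0.475⁴/4 = 0.039982 m⁴.
Centre of pressure: y_p = y_c + I_c/(y_c·A) = 2.725 + 0.039982/(2.725 × 0.708822) = 2.725 + 0.0206995 = 2.7457 m along the plane.
The resultant acts 0.475 + 0.0206995 = 0.495699 m (along the plate) below the hinge at the top edge, so the moment about the hinge is M = F × 0.495699 = 17.3561 × 0.495699 = 8.6034 kN·m.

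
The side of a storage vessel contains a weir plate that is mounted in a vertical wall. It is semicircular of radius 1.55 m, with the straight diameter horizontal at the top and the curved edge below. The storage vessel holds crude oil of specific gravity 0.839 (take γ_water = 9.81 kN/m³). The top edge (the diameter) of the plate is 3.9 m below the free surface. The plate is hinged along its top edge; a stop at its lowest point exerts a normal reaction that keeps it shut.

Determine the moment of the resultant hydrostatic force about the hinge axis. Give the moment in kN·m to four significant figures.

γ = 0.839 × 9.81 = 8.23059 kN/m³.
The centroid of a semicircle lies 4r/(3π) = 0.65784 m from the diameter, here below the top edge, so the centroid depth is h_c = 3.9 + 0.65784 = 4.55784 m.
A = πr²/2 = π × 1.55²/2 = 3.77384 m².
Resultant F = γ·h_c·A = 8.23059 × 4.55784 × 3.77384 = 141.571 kN.
I_c = (π/8 − 8/(9π))·r⁴ = 0.109757 × 1.55⁴ = 0.633518 m⁴.
Centre of pressure: y_p = y_c + I_c/(y_c·A) = 4.55784 + 0.633518/(4.55784 × 3.77384) = 4.55784 + 0.0368312 = 4.59467 m along the plane.
The resultant acts 0.65784 + 0.0368312 = 0.694671 m (along the plate) below the hinge at the top edge, so the moment about the hinge is M = F × 0.694671 = 141.571 × 0.694671 = 98.3453 kN·m.

M ≈ 98.35 kN·m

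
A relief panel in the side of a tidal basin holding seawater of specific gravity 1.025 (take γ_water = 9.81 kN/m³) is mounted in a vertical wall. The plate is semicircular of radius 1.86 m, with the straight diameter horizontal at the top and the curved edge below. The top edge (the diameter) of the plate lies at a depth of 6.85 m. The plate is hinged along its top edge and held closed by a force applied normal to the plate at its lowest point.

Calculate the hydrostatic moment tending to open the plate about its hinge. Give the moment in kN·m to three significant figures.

γ = 1.025 × 9.81 = 10.05525 kN/m³.
The centroid of a semicircle lies 4r/(3π) = 0.789409 m from the diameter, here below the top edge, so the centroid depth is h_c = 6.85 + 0.789409 = 7.63941 m.
A = πr²/2 = π × 1.86²/2 = 5.43433 m².
Resultant F = γ·h_c·A = 10.05525 × 7.63941 × 5.43433 = 417.444 kN.
I_c = (π/8 − 8/(9π))·r⁴ = 0.109757 × 1.86⁴ = 1.31366 m⁴.
Centre of pressure: y_p = y_c + I_c/(y_c·A) = 7.63941 + 1.31366/(7.63941 × 5.43433) = 7.63941 + 0.031643 = 7.67105 m along the plane.
The resultant acts 0.789409 + 0.031643 = 0.821052 m (along the plate) below the hinge at the top edge, so the moment about the hinge is M = F × 0.821052 = 417.444 × 0.821052 = 342.743 kN·m.

M ≈ 343 kN·m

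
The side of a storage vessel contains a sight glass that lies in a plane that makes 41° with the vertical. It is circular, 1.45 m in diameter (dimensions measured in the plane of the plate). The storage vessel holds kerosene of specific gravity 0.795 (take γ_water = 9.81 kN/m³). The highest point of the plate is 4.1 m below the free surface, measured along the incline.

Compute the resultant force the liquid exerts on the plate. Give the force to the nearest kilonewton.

F ≈ 47 kN

γ = 0.795 × 9.81 = 7.79895 kN/m³.
The plate makes 41° with the vertical, i.e. θ = 90° − 41° = 49° to the horizontal. Measuring y along the incline from the free-surface line, vertical depth h = y·sinθ with sinθ = 0.754710.
The centroid is at the centre, 0.725 m below the top of the plate, so y_c = 4.1 + 0.725 = 4.825 m and h_c = 4.825 × 0.754710 = 3.64148 m.
A = π(0.725)² = 1.6513 m².
Resultant F = γ·h_c·A = 7.79895 × 3.64148 × 1.6513 = 46.8965 kN.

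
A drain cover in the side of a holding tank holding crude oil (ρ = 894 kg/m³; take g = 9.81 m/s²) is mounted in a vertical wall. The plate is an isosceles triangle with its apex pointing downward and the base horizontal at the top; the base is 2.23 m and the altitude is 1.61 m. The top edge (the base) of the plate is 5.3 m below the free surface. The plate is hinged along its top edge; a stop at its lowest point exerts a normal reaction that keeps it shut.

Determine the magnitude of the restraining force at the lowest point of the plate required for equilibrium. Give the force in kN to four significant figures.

P ≈ 32.04 kN

γ = ρg = 894 × 9.81 / 1000 = 8.77014 kN/m³.
With the apex down, the centroid sits h/3 = 1.61/3 = 0.536667 m below the base (the top edge), so the centroid depth is h_c = 5.3 + 0.536667 = 5.83667 m.
A = ½ × 2.23 × 1.61 = 1.79515 m².
Resultant F = γ·h_c·A = 8.77014 × 5.83667 × 1.79515 = 91.8909 kN.
I_c = b·h³/36 = 2.23 × 1.61³/36 = 0.258512 m⁴.
Centre of pressure: y_p = y_c + I_c/(y_c·A) = 5.83667 + 0.258512/(5.83667 × 1.79515) = 5.83667 + 0.0246726 = 5.86134 m along the plane.
The resultant acts 0.536667 + 0.0246726 = 0.56134 m (along the plate) below the hinge at the top edge, so the moment about the hinge is M = F × 0.56134 = 91.8909 × 0.56134 = 51.582 kN·m.
A normal force at the bottom, 1.61 m from the hinge, must supply this moment: P = 51.582/1.61 = 32.0385 kN.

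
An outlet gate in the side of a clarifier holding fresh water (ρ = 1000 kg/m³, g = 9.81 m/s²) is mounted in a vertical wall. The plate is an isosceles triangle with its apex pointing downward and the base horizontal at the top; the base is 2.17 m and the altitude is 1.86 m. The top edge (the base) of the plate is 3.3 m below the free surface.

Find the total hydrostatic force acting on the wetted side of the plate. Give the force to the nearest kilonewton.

γ = ρg = 1000 × 9.81 = 9810 N/m³ = 9.81 kN/m³.
With the apex down, the centroid sits h/3 = 1.86/3 = 0.62 m below the base (the top edge), so the centroid depth is h_c = 3.3 + 0.62 = 3.92 m.
A = ½ × 2.17 × 1.86 = 2.0181 m².
Resultant F = γ·h_c·A = 9.81 × 3.92 × 2.0181 = 77.6064 kN.

F ≈ 78 kN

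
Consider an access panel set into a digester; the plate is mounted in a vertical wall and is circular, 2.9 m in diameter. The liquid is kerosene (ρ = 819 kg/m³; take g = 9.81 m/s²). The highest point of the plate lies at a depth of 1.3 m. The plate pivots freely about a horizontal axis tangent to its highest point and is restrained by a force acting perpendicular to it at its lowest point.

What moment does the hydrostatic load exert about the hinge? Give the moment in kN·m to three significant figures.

γ = ρg = 819 × 9.81 / 1000 = 8.03439 kN/m³.
The centroid is at the centre, 1.45 m below the top of the plate, so the centroid depth is h_c = 1.3 + 1.45 = 2.75 m.
A = π(1.45)² = 6.6052 m².
Resultant F = γ·h_c·A = 8.03439 × 2.75 × 6.6052 = 145.939 kN.
I_c = πr⁴/4 = π × 1.45⁴/4 = 3.47186 m⁴.
Centre of pressure: y_p = y_c + I_c/(y_c·A) = 2.75 + 3.47186/(2.75 × 6.6052) = 2.75 + 0.191136 = 2.94114 m along the plane.
The resultant acts 1.45 + 0.191136 = 1.64114 m (along the plate) below the hinge at the top edge, so the moment about the hinge is M = F × 1.64114 = 145.939 × 1.64114 = 239.506 kN·m.

M ≈ 240 kN·m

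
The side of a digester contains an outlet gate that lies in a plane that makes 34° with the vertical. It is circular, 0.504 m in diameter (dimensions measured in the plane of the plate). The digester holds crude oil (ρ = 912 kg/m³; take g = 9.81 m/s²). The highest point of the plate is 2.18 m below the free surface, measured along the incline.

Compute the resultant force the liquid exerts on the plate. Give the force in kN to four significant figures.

F ≈ 3.599 kN

γ = ρg = 912 × 9.81 / 1000 = 8.94672 kN/m³.
The plate makes 34° with the vertical, i.e. θ = 90° − 34° = 56° to the horizontal. Measuring y along the incline from the free-surface line, vertical depth h = y·sinθ with sinθ = 0.829038.
The centroid is at the centre, 0.252 m below the top of the plate, so y_c = 2.18 + 0.252 = 2.432 m and h_c = 2.432 × 0.829038 = 2.01622 m.
A = π(0.252)² = 0.199504 m².
Resultant F = γ·h_c·A = 8.94672 × 2.01622 × 0.199504 = 3.59876 kN.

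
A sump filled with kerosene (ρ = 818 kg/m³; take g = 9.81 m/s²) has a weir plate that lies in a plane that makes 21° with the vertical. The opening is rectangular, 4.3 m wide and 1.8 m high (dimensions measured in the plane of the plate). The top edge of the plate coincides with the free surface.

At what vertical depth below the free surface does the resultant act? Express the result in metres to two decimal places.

γ = ρg = 818 × 9.81 / 1000 = 8.02458 kN/m³.
The plate makes 21° with the vertical, i.e. θ = 90° − 21° = 69° to the horizontal. Measuring y along the incline from the free-surface line, vertical depth h = y·sinθ with sinθ = 0.933580.
The centroid lies 1.8/2 = 0.9 m below the top edge, so y_c = 0.9 m and h_c = 0.9 × 0.933580 = 0.840222 m.
A = 4.3 × 1.8 = 7.74 m².
Resultant F = γ·h_c·A = 8.02458 × 0.840222 × 7.74 = 52.1864 kN.
I_c = b·h³/12 = 4.3 × 1.8³/12 = 2.0898 m⁴.
Centre of pressure: y_p = y_c + I_c/(y_c·A) = 0.9 + 2.0898/(0.9 × 7.74) = 0.9 + 0.3 = 1.2 m along the plane.
Vertically, h_p = y_p·sinθ = 1.2 × 0.933580 = 1.1203 m.

h_p = 1.12 m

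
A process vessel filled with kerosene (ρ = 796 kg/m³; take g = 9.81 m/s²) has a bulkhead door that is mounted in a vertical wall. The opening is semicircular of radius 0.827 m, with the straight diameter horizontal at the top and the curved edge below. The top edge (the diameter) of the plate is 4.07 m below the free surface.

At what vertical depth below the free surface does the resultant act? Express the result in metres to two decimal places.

γ = ρg = 796 × 9.81 / 1000 = 7.80876 kN/m³.
The centroid of a semicircle lies 4r/(3π) = 0.35099 m from the diameter, here below the top edge, so the centroid depth is h_c = 4.07 + 0.35099 = 4.42099 m.
A = πr²/2 = π × 0.827²/2 = 1.07431 m².
Resultant F = γ·h_c·A = 7.80876 × 4.42099 × 1.07431 = 37.0878 kN.
I_c = (π/8 − 8/(9π))·r⁴ = 0.109757 × 0.827⁴ = 0.0513398 m⁴.
Centre of pressure: y_p = y_c + I_c/(y_c·A) = 4.42099 + 0.0513398/(4.42099 × 1.07431) = 4.42099 + 0.0108095 = 4.4318 m along the plane.

h_p = 4.43 m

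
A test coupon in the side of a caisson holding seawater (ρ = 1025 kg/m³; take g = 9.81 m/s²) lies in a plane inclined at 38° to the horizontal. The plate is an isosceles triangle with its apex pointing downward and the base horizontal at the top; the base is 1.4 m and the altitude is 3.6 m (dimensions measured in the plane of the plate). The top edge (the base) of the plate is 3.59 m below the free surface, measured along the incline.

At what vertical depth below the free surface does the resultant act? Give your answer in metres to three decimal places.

h_p = 3.042 m

γ = ρg = 1025 × 9.81 / 1000 = 10.05525 kN/m³.
Let θ = 38° be the plate's angle to the horizontal; measure y along the incline from where the plane meets the free surface. Vertical depth h = y·sinθ with sinθ = 0.615661.
With the apex down, the centroid sits h/3 = 3.6/3 = 1.2 m below the base (the top edge), so y_c = 3.59 + 1.2 = 4.79 m and h_c = 4.79 × 0.615661 = 2.94902 m.
A = ½ × 1.4 × 3.6 = 2.52 m².
Resultant F = γ·h_c·A = 10.05525 × 2.94902 × 2.52 = 74.7259 kN.
I_c = b·h³/36 = 1.4 × 3.6³/36 = 1.8144 m⁴.
Centre of pressure: y_p = y_c + I_c/(y_c·A) = 4.79 + 1.8144/(4.79 × 2.52) = 4.79 + 0.150313 = 4.94031 m along the plane.
Vertically, h_p = y_p·sinθ = 4.94031 × 0.615661 = 3.04156 m.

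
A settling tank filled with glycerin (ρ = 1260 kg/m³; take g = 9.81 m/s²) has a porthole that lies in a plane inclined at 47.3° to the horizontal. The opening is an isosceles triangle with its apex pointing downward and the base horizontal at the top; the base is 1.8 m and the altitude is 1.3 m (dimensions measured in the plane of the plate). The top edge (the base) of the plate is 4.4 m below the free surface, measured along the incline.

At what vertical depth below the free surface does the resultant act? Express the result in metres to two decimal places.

h_p = 3.57 m

γ = ρg = 1260 × 9.81 / 1000 = 12.3606 kN/m³.
Let θ = 47.3° be the plate's angle to the horizontal; measure y along the incline from where the plane meets the free surface. Vertical depth h = y·sinθ with sinθ = 0.734915.
With the apex down, the centroid sits h/3 = 1.3/3 = 0.433333 m below the base (the top edge), so y_c = 4.4 + 0.433333 = 4.83333 m and h_c = 4.83333 × 0.734915 = 3.55209 m.
A = ½ × 1.8 × 1.3 = 1.17 m².
Resultant F = γ·h_c·A = 12.3606 × 3.55209 × 1.17 = 51.37 kN.
I_c = b·h³/36 = 1.8 × 1.3³/36 = 0.10985 m⁴.
Centre of pressure: y_p = y_c + I_c/(y_c·A) = 4.83333 + 0.10985/(4.83333 × 1.17) = 4.83333 + 0.0194253 = 4.85276 m along the plane.
Vertically, h_p = y_p·sinθ = 4.85276 × 0.734915 = 3.56637 m.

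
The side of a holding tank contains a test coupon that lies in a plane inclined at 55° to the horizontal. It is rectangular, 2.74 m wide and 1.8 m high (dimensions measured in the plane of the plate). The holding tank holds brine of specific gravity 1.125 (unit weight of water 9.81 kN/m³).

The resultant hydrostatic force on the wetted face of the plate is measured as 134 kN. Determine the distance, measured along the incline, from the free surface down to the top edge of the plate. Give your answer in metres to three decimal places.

y_top ≈ 2.105 m

γ = 1.125 × 9.81 = 11.03625 kN/m³.
A = 2.74 × 1.8 = 4.932 m².
From F = γ·h_c·A, the centroid depth is h_c = 134/(11.03625 × 4.932) = 2.46184 m.
Let θ = 55° be the plate's angle to the horizontal; measure y along the incline from where the plane meets the free surface. Vertical depth h = y·sinθ with sinθ = 0.819152.
Along the incline, y_c = h_c/sinθ = 2.46184/0.819152 = 3.00535 m.
The centroid lies 1.8/2 = 0.9 m below the top edge, so the top edge sits at y_top = 3.00535 − 0.9 = 2.10535 m along the incline.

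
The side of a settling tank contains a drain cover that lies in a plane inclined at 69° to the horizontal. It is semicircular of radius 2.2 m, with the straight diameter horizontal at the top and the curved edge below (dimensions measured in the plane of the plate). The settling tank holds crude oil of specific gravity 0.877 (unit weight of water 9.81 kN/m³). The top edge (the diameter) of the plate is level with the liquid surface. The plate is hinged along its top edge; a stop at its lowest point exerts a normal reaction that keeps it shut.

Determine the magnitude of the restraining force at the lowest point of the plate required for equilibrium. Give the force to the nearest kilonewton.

P ≈ 34 kN

γ = 0.877 × 9.81 = 8.60337 kN/m³.
Let θ = 69° be the plate's angle to the horizontal; measure y along the incline from where the plane meets the free surface. Vertical depth h = y·sinθ with sinθ = 0.933580.
The centroid of a semicircle lies 4r/(3π) = 0.933709 m from the diameter, here below the top edge, so y_c = 0.933709 m and h_c = 0.933709 × 0.933580 = 0.871692 m.
A = πr²/2 = π × 2.2²/2 = 7.60265 m².
Resultant F = γ·h_c·A = 8.60337 × 0.871692 × 7.60265 = 57.016 kN.
I_c = (π/8 − 8/(9π))·r⁴ = 0.109757 × 2.2⁴ = 2.57112 m⁴.
Centre of pressure: y_p = y_c + I_c/(y_c·A) = 0.933709 + 2.57112/(0.933709 × 7.60265) = 0.933709 + 0.362198 = 1.29591 m along the plane.
The resultant acts 0.933709 + 0.362198 = 1.29591 m (along the plate) below the hinge at the top edge, so the moment about the hinge is M = F × 1.29591 = 57.016 × 1.29591 = 73.8876 kN·m.
A normal force at the bottom, 2.2 m from the hinge, must supply this moment: P = 73.8876/2.2 = 33.5853 kN.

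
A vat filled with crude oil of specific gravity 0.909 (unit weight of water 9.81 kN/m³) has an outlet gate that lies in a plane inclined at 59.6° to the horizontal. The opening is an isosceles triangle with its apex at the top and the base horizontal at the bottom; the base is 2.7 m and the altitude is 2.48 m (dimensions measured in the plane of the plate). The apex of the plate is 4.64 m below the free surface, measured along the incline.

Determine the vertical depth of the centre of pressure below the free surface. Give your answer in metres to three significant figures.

h_p = 5.47 m

γ = 0.909 × 9.81 = 8.91729 kN/m³.
Let θ = 59.6° be the plate's angle to the horizontal; measure y along the incline from where the plane meets the free surface. Vertical depth h = y·sinθ with sinθ = 0.862514.
With the apex up, the centroid sits 2h/3 = 2 × 2.48/3 = 1.65333 m below the apex, so y_c = 4.64 + 1.65333 = 6.29333 m and h_c = 6.29333 × 0.862514 = 5.42809 m.
A = ½ × 2.7 × 2.48 = 3.348 m².
Resultant F = γ·h_c·A = 8.91729 × 5.42809 × 3.348 = 162.056 kN.
I_c = b·h³/36 = 2.7 × 2.48³/36 = 1.14397 m⁴.
Centre of pressure: y_p = y_c + I_c/(y_c·A) = 6.29333 + 1.14397/(6.29333 × 3.348) = 6.29333 + 0.0542936 = 6.34762 m along the plane.
Vertically, h_p = y_p·sinθ = 6.34762 × 0.862514 = 5.47491 m.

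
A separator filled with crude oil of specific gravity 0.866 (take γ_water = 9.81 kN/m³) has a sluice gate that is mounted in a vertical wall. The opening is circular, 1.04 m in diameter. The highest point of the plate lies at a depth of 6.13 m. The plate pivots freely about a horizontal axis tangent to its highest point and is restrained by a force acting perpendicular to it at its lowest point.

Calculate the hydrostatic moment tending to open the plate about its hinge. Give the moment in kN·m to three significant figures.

γ = 0.866 × 9.81 = 8.49546 kN/m³.
The centroid is at the centre, 0.52 m below the top of the plate, so the centroid depth is h_c = 6.13 + 0.52 = 6.65 m.
A = π(0.52)² = 0.849487 m².
Resultant F = γ·h_c·A = 8.49546 × 6.65 × 0.849487 = 47.9916 kN.
I_c = πr⁴/4 = π × 0.52⁴/4 = 0.0574253 m⁴.
Centre of pressure: y_p = y_c + I_c/(y_c·A) = 6.65 + 0.0574253/(6.65 × 0.849487) = 6.65 + 0.0101654 = 6.66017 m along the plane.
The resultant acts 0.52 + 0.0101654 = 0.530165 m (along the plate) below the hinge at the top edge, so the moment about the hinge is M = F × 0.530165 = 47.9916 × 0.530165 = 25.4435 kN·m.

M ≈ 25.4 kN·m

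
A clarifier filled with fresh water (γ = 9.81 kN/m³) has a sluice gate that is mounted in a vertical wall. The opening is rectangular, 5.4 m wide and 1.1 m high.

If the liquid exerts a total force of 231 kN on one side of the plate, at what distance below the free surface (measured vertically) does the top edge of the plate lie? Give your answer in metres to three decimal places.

d_top ≈ 3.414 m

γ = 9.81 kN/m³.
A = 5.4 × 1.1 = 5.94 m².
From F = γ·h_c·A, the centroid depth is h_c = 231/(9.81 × 5.94) = 3.96421 m.
The centroid lies 1.1/2 = 0.55 m below the top edge, so the top edge sits at h_top = 3.96421 − 0.55 = 3.41421 m below the surface.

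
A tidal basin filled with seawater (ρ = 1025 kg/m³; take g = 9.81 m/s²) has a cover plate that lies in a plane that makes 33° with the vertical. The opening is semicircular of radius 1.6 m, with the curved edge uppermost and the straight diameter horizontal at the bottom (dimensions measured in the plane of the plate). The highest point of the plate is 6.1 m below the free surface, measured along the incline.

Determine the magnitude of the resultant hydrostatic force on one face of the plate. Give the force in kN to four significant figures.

F ≈ 238.1 kN

γ = ρg = 1025 × 9.81 / 1000 = 10.05525 kN/m³.
The plate makes 33° with the vertical, i.e. θ = 90° − 33° = 57° to the horizontal. Measuring y along the incline from the free-surface line, vertical depth h = y·sinθ with sinθ = 0.838671.
The centroid lies 4r/(3π) = 0.679061 m above the diameter, so r − 4r/(3π) = 1.6 − 0.679061 = 0.920939 m below the topmost point, so y_c = 6.1 + 0.920939 = 7.02094 m and h_c = 7.02094 × 0.838671 = 5.88826 m.
A = πr²/2 = π × 1.6²/2 = 4.02124 m².
Resultant F = γ·h_c·A = 10.05525 × 5.88826 × 4.02124 = 238.089 kN.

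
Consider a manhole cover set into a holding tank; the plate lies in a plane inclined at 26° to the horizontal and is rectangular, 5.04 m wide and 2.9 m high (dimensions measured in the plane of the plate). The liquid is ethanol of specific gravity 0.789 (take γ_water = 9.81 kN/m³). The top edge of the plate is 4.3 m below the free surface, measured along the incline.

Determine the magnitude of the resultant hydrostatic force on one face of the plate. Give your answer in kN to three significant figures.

γ = 0.789 × 9.81 = 7.74009 kN/m³.
Let θ = 26° be the plate's angle to the horizontal; measure y along the incline from where the plane meets the free surface. Vertical depth h = y·sinθ with sinθ = 0.438371.
The centroid lies 2.9/2 = 1.45 m below the top edge, so y_c = 4.3 + 1.45 = 5.75 m and h_c = 5.75 × 0.438371 = 2.52063 m.
A = 5.04 × 2.9 = 14.616 m².
Resultant F = γ·h_c·A = 7.74009 × 2.52063 × 14.616 = 285.157 kN.

F ≈ 285 kN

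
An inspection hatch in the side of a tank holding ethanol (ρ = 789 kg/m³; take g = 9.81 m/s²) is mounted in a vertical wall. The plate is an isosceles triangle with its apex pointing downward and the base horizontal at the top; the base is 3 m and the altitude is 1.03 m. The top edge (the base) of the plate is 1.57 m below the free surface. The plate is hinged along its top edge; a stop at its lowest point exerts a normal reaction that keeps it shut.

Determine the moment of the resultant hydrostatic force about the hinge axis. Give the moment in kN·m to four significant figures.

M ≈ 8.560 kN·m

γ = ρg = 789 × 9.81 / 1000 = 7.74009 kN/m³.
With the apex down, the centroid sits h/3 = 1.03/3 = 0.343333 m below the base (the top edge), so the centroid depth is h_c = 1.57 + 0.343333 = 1.91333 m.
A = ½ × 3 × 1.03 = 1.545 m².
Resultant F = γ·h_c·A = 7.74009 × 1.91333 × 1.545 = 22.8804 kN.
I_c = b·h³/36 = 3 × 1.03³/36 = 0.0910606 m⁴.
Centre of pressure: y_p = y_c + I_c/(y_c·A) = 1.91333 + 0.0910606/(1.91333 × 1.545) = 1.91333 + 0.0308044 = 1.94413 m along the plane.
The resultant acts 0.343333 + 0.0308044 = 0.374137 m (along the plate) below the hinge at the top edge, so the moment about the hinge is M = F × 0.374137 = 22.8804 × 0.374137 = 8.5604 kN·m.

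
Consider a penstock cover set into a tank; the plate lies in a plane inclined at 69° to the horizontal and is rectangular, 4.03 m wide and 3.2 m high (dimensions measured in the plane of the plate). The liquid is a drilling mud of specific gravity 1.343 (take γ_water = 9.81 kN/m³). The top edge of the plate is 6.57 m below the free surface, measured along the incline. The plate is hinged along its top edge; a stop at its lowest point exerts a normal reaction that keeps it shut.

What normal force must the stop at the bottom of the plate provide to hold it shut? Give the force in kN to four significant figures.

γ = 1.343 × 9.81 = 13.17483 kN/m³.
Let θ = 69° be the plate's angle to the horizontal; measure y along the incline from where the plane meets the free surface. Vertical depth h = y·sinθ with sinθ = 0.933580.
The centroid lies 3.2/2 = 1.6 m below the top edge, so y_c = 6.57 + 1.6 = 8.17 m and h_c = 8.17 × 0.933580 = 7.62735 m.
A = 4.03 × 3.2 = 12.896 m².
Resultant F = γ·h_c·A = 13.17483 × 7.62735 × 12.896 = 1295.91 kN.
I_c = b·h³/12 = 4.03 × 3.2³/12 = 11.0046 m⁴.
Centre of pressure: y_p = y_c + I_c/(y_c·A) = 8.17 + 11.0046/(8.17 × 12.896) = 8.17 + 0.104447 = 8.27445 m along the plane.
The resultant acts 1.6 + 0.104447 = 1.70445 m (along the plate) below the hinge at the top edge, so the moment about the hinge is M = F × 1.70445 = 1295.91 × 1.70445 = 2208.81 kN·m.
A normal force at the bottom, 3.2 m from the hinge, must supply this moment: P = 2208.81/3.2 = 690.253 kN.

P ≈ 690.3 kN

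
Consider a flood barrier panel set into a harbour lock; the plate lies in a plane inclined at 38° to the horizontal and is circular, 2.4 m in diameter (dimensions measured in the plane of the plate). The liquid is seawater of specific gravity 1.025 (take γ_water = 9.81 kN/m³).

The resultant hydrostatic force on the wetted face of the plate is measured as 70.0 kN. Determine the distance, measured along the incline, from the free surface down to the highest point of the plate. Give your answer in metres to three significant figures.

y_top ≈ 1.30 m

γ = 1.025 × 9.81 = 10.05525 kN/m³.
A = π(1.2)² = 4.52389 m².
From F = γ·h_c·A, the centroid depth is h_c = 70.0/(10.05525 × 4.52389) = 1.53884 m.
Let θ = 38° be the plate's angle to the horizontal; measure y along the incline from where the plane meets the free surface. Vertical depth h = y·sinθ with sinθ = 0.615661.
Along the incline, y_c = h_c/sinθ = 1.53884/0.615661 = 2.49949 m.
The centroid is at the centre, 1.2 m below the top of the plate, so the highest point sits at y_top = 2.49949 − 1.2 = 1.29949 m along the incline.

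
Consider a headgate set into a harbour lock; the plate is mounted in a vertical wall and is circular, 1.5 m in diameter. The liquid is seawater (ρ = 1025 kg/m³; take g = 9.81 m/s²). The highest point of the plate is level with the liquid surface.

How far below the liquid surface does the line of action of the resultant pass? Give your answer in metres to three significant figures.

γ = ρg = 1025 × 9.81 / 1000 = 10.05525 kN/m³.
The centroid is at the centre, 0.75 m below the top of the plate, so the centroid depth is h_c = 0.75 m.
A = π(0.75)² = 1.76715 m².
Resultant F = γ·h_c·A = 10.05525 × 0.75 × 1.76715 = 13.3269 kN.
I_c = πr⁴/4 = π × 0.75⁴/4 = 0.248505 m⁴.
Centre of pressure: y_p = y_c + I_c/(y_c·A) = 0.75 + 0.248505/(0.75 × 1.76715) = 0.75 + 0.1875 = 0.9375 m along the plane.

h_p = 0.938 m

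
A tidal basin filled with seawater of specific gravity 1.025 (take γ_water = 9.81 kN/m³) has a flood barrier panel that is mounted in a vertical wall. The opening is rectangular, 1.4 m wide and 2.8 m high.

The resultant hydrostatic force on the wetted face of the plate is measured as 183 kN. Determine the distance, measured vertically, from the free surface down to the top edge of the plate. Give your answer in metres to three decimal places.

γ = 1.025 × 9.81 = 10.05525 kN/m³.
A = 1.4 × 2.8 = 3.92 m².
From F = γ·h_c·A, the centroid depth is h_c = 183/(10.05525 × 3.92) = 4.64272 m.
The centroid lies 2.8/2 = 1.4 m below the top edge, so the top edge sits at h_top = 4.64272 − 1.4 = 3.24272 m below the surface.

d_top ≈ 3.243 m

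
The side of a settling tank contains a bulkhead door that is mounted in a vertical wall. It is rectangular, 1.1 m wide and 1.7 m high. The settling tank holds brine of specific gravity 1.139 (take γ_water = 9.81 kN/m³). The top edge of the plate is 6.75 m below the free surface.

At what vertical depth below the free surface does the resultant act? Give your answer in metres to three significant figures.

h_p = 7.63 m

γ = 1.139 × 9.81 = 11.17359 kN/m³.
The centroid lies 1.7/2 = 0.85 m below the top edge, so the centroid depth is h_c = 6.75 + 0.85 = 7.6 m.
A = 1.1 × 1.7 = 1.87 m².
Resultant F = γ·h_c·A = 11.17359 × 7.6 × 1.87 = 158.799 kN.
I_c = b·h³/12 = 1.1 × 1.7³/12 = 0.450358 m⁴.
Centre of pressure: y_p = y_c + I_c/(y_c·A) = 7.6 + 0.450358/(7.6 × 1.87) = 7.6 + 0.0316886 = 7.63169 m along the plane.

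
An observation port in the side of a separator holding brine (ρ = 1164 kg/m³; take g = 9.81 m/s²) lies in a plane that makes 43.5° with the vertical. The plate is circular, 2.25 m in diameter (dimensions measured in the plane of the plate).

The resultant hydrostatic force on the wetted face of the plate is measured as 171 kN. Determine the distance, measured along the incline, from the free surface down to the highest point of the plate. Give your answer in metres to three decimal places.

y_top ≈ 4.067 m

γ = ρg = 1164 × 9.81 / 1000 = 11.41884 kN/m³.
A = π(1.125)² = 3.97608 m².
From F = γ·h_c·A, the centroid depth is h_c = 171/(11.41884 × 3.97608) = 3.76634 m.
The plate makes 43.5° with the vertical, i.e. θ = 90° − 43.5° = 46.5° to the horizontal. Measuring y along the incline from the free-surface line, vertical depth h = y·sinθ with sinθ = 0.725374.
Along the incline, y_c = h_c/sinθ = 3.76634/0.725374 = 5.19227 m.
The centroid is at the centre, 1.125 m below the top of the plate, so the highest point sits at y_top = 5.19227 − 1.125 = 4.06727 m along the incline.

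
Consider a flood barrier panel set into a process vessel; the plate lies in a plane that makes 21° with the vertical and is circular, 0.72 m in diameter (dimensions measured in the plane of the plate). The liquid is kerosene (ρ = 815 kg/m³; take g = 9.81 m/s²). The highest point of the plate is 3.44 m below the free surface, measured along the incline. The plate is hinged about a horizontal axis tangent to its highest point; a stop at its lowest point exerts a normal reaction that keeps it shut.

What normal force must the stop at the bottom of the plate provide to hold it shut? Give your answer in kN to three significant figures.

γ = ρg = 815 × 9.81 / 1000 = 7.99515 kN/m³.
The plate makes 21° with the vertical, i.e. θ = 90° − 21° = 69° to the horizontal. Measuring y along the incline from the free-surface line, vertical depth h = y·sinθ with sinθ = 0.933580.
The centroid is at the centre, 0.36 m below the top of the plate, so y_c = 3.44 + 0.36 = 3.8 m and h_c = 3.8 × 0.933580 = 3.5476 m.
A = π(0.36)² = 0.40715 m².
Resultant F = γ·h_c·A = 7.99515 × 3.5476 × 0.40715 = 11.5482 kN.
I_c = πr⁴/4 = π × 0.36⁴/4 = 0.0131917 m⁴.
Centre of pressure: y_p = y_c + I_c/(y_c·A) = 3.8 + 0.0131917/(3.8 × 0.40715) = 3.8 + 0.00852634 = 3.80853 m along the plane.
The resultant acts 0.36 + 0.00852634 = 0.368526 m (along the plate) below the hinge at the top edge, so the moment about the hinge is M = F × 0.368526 = 11.5482 × 0.368526 = 4.25581 kN·m.
A normal force at the bottom, 0.72 m from the hinge, must supply this moment: P = 4.25581/0.72 = 5.91085 kN.

P ≈ 5.91 kN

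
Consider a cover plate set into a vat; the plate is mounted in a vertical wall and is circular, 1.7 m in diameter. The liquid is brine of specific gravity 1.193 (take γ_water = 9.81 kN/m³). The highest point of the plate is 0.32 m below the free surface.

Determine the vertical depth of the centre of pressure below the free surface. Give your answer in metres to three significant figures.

γ = 1.193 × 9.81 = 11.70333 kN/m³.
The centroid is at the centre, 0.85 m below the top of the plate, so the centroid depth is h_c = 0.32 + 0.85 = 1.17 m.
A = π(0.85)² = 2.2698 m².
Resultant F = γ·h_c·A = 11.70333 × 1.17 × 2.2698 = 31.0801 kN.
I_c = πr⁴/4 = π × 0.85⁴/4 = 0.409983 m⁴.
Centre of pressure: y_p = y_c + I_c/(y_c·A) = 1.17 + 0.409983/(1.17 × 2.2698) = 1.17 + 0.15438 = 1.32438 m along the plane.

h_p = 1.32 m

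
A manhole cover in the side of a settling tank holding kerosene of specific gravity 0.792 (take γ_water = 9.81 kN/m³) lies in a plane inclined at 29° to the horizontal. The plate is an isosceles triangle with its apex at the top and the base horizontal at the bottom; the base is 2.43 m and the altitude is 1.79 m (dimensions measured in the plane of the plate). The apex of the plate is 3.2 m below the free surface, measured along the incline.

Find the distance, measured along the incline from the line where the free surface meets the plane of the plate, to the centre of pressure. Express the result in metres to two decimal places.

γ = 0.792 × 9.81 = 7.76952 kN/m³.
Let θ = 29° be the plate's angle to the horizontal; measure y along the incline from where the plane meets the free surface. Vertical depth h = y·sinθ with sinθ = 0.484810.
With the apex up, the centroid sits 2h/3 = 2 × 1.79/3 = 1.19333 m below the apex, so y_c = 3.2 + 1.19333 = 4.39333 m and h_c = 4.39333 × 0.484810 = 2.12993 m.
A = ½ × 2.43 × 1.79 = 2.17485 m².
Resultant F = γ·h_c·A = 7.76952 × 2.12993 × 2.17485 = 35.9906 kN.
I_c = b·h³/36 = 2.43 × 1.79³/36 = 0.387135 m⁴.
Centre of pressure: y_p = y_c + I_c/(y_c·A) = 4.39333 + 0.387135/(4.39333 × 2.17485) = 4.39333 + 0.0405172 = 4.43385 m along the plane.

y_p = 4.43 m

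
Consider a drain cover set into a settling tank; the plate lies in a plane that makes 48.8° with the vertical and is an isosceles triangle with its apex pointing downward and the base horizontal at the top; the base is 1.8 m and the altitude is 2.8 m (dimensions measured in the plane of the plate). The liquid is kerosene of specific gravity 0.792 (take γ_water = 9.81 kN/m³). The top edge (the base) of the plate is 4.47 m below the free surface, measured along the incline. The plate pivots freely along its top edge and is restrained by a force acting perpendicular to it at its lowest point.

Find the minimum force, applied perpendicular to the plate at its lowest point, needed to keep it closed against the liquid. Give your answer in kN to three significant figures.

P ≈ 25.2 kN

γ = 0.792 × 9.81 = 7.76952 kN/m³.
The plate makes 48.8° with the vertical, i.e. θ = 90° − 48.8° = 41.2° to the horizontal. Measuring y along the incline from the free-surface line, vertical depth h = y·sinθ with sinθ = 0.658689.
With the apex down, the centroid sits h/3 = 2.8/3 = 0.933333 m below the base (the top edge), so y_c = 4.47 + 0.933333 = 5.40333 m and h_c = 5.40333 × 0.658689 = 3.55911 m.
A = ½ × 1.8 × 2.8 = 2.52 m².
Resultant F = γ·h_c·A = 7.76952 × 3.55911 × 2.52 = 69.6845 kN.
I_c = b·h³/36 = 1.8 × 2.8³/36 = 1.0976 m⁴.
Centre of pressure: y_p = y_c + I_c/(y_c·A) = 5.40333 + 1.0976/(5.40333 × 2.52) = 5.40333 + 0.0806087 = 5.48394 m along the plane.
The resultant acts 0.933333 + 0.0806087 = 1.01394 m (along the plate) below the hinge at the top edge, so the moment about the hinge is M = F × 1.01394 = 69.6845 × 1.01394 = 70.6559 kN·m.
A normal force at the bottom, 2.8 m from the hinge, must supply this moment: P = 70.6559/2.8 = 25.2343 kN.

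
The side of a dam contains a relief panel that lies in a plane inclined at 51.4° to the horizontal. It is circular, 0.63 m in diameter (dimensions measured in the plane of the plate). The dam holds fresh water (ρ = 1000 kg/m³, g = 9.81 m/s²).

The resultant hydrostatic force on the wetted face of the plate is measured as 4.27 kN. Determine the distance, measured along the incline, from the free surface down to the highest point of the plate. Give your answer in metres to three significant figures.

y_top ≈ 1.47 m

γ = ρg = 1000 × 9.81 = 9810 N/m³ = 9.81 kN/m³.
A = π(0.315)² = 0.311725 m².
From F = γ·h_c·A, the centroid depth is h_c = 4.27/(9.81 × 0.311725) = 1.39633 m.
Let θ = 51.4° be the plate's angle to the horizontal; measure y along the incline from where the plane meets the free surface. Vertical depth h = y·sinθ with sinθ = 0.781520.
Along the incline, y_c = h_c/sinθ = 1.39633/0.781520 = 1.78668 m.
The centroid is at the centre, 0.315 m below the top of the plate, so the highest point sits at y_top = 1.78668 − 0.315 = 1.47168 m along the incline.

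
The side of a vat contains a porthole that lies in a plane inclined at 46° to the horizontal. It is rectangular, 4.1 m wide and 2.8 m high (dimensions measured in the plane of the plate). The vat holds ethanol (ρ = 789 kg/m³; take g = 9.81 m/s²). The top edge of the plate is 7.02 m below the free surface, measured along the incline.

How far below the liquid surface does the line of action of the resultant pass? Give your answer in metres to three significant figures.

h_p = 6.11 m

γ = ρg = 789 × 9.81 / 1000 = 7.74009 kN/m³.
Let θ = 46° be the plate's angle to the horizontal; measure y along the incline from where the plane meets the free surface. Vertical depth h = y·sinθ with sinθ = 0.719340.
The centroid lies 2.8/2 = 1.4 m below the top edge, so y_c = 7.02 + 1.4 = 8.42 m and h_c = 8.42 × 0.719340 = 6.05684 m.
A = 4.1 × 2.8 = 11.48 m².
Resultant F = γ·h_c·A = 7.74009 × 6.05684 × 11.48 = 538.188 kN.
I_c = b·h³/12 = 4.1 × 2.8³/12 = 7.50027 m⁴.
Centre of pressure: y_p = y_c + I_c/(y_c·A) = 8.42 + 7.50027/(8.42 × 11.48) = 8.42 + 0.0775931 = 8.49759 m along the plane.
Vertically, h_p = y_p·sinθ = 8.49759 × 0.719340 = 6.11266 m.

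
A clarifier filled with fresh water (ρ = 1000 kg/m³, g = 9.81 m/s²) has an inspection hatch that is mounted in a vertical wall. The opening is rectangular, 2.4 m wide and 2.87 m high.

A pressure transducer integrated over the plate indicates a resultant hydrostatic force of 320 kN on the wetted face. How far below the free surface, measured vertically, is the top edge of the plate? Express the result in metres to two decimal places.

d_top ≈ 3.30 m

γ = ρg = 1000 × 9.81 = 9810 N/m³ = 9.81 kN/m³.
A = 2.4 × 2.87 = 6.888 m².
From F = γ·h_c·A, the centroid depth is h_c = 320/(9.81 × 6.888) = 4.73574 m.
The centroid lies 2.87/2 = 1.435 m below the top edge, so the top edge sits at h_top = 4.73574 − 1.435 = 3.30074 m below the surface.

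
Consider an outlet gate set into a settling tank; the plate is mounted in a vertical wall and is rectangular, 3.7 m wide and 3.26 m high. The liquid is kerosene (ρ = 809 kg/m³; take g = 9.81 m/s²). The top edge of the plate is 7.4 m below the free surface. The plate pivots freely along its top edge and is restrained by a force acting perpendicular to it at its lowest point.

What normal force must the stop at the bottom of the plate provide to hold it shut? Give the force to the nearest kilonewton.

γ = ρg = 809 × 9.81 / 1000 = 7.93629 kN/m³.
The centroid lies 3.26/2 = 1.63 m below the top edge, so the centroid depth is h_c = 7.4 + 1.63 = 9.03 m.
A = 3.7 × 3.26 = 12.062 m².
Resultant F = γ·h_c·A = 7.93629 × 9.03 × 12.062 = 864.42 kN.
I_c = b·h³/12 = 3.7 × 3.26³/12 = 10.6825 m⁴.
Centre of pressure: y_p = y_c + I_c/(y_c·A) = 9.03 + 10.6825/(9.03 × 12.062) = 9.03 + 0.0980767 = 9.12808 m along the plane.
The resultant acts 1.63 + 0.0980767 = 1.72808 m (along the plate) below the hinge at the top edge, so the moment about the hinge is M = F × 1.72808 = 864.42 × 1.72808 = 1493.79 kN·m.
A normal force at the bottom, 3.26 m from the hinge, must supply this moment: P = 1493.79/3.26 = 458.218 kN.

P ≈ 458 kN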